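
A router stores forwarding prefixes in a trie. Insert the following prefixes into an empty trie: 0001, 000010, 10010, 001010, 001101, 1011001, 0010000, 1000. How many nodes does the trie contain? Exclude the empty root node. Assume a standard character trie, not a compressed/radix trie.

Trace insertions, counting only characters that open a new branch:
  "0001" → 4 new (0, 0, 0, 1)
  "000010" → prefix "000" already present; 3 new (0, 1, 0)
  "10010" → 5 new (1, 0, 0, 1, 0)
  "001010" → prefix "00" already present; 4 new (1, 0, 1, 0)
  "001101" → prefix "001" already present; 3 new (1, 0, 1)
  "1011001" → prefix "10" already present; 5 new (1, 1, 0, 0, 1)
  "0010000" → prefix "0010" already present; 3 new (0, 0, 0)
  "1000" → prefix "100" already present; 1 new (0)
Total nodes = 4 + 3 + 5 + 4 + 3 + 5 + 3 + 1 = 28

28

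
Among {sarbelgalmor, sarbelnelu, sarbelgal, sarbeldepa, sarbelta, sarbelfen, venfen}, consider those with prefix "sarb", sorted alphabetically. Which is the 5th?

sarbelnelu

Filter for "sarb…" and sort: "sarbeldepa", "sarbelfen", "sarbelgal", "sarbelgalmor", "sarbelnelu", "sarbelta"
The 5th is sarbelnelu.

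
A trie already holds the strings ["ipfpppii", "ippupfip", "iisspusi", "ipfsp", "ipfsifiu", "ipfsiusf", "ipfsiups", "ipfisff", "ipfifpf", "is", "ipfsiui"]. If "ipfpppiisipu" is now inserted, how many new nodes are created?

4

"ipfpppii" is already a path in the trie; the remaining "sipu" must be added.
So 12 − 8 = 4 new nodes.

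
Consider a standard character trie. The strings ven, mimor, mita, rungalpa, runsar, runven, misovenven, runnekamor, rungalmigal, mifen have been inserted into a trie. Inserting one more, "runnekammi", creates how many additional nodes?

The longest prefix of "runnekammi" already in the trie is "runnekam" (length 8).
Each of the 2 remaining characters creates one node.

2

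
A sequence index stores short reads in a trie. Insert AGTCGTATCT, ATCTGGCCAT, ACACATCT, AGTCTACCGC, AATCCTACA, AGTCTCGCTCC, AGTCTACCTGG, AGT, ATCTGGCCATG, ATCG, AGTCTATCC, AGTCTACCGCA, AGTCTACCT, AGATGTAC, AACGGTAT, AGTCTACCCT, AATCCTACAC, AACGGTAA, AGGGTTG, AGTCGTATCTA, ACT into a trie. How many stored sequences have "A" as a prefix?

Filter for entries beginning with "A":
Words under "A": AACGGTAA, AACGGTAT, AATCCTACA, AATCCTACAC, ACACATCT, ACT, AGATGTAC, AGGGTTG, AGT, AGTCGTATCT, AGTCGTATCTA, AGTCTACCCT, AGTCTACCGC, AGTCTACCGCA, AGTCTACCT, AGTCTACCTGG, AGTCTATCC, AGTCTCGCTCC, ATCG, ATCTGGCCAT, ATCTGGCCATG
Count: 21

21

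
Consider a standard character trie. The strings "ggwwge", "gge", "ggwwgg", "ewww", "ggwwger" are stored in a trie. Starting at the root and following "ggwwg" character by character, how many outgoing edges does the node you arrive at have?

2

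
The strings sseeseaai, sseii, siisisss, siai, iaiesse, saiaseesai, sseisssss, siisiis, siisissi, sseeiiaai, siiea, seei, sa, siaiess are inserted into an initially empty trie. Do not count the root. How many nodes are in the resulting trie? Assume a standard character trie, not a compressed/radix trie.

For each word, the new-node count is its length minus the longest prefix already in the trie:
  "sseeseaai" → 9 new (s, s, e, e, s, e, a, a, i)
  "sseii" → prefix "sse" already present; 2 new (i, i)
  "siisisss" → prefix "s" already present; 7 new (i, i, s, i, s, s, s)
  "siai" → prefix "si" already present; 2 new (a, i)
  "iaiesse" → 7 new (i, a, i, e, s, s, e)
  "saiaseesai" → prefix "s" already present; 9 new (a, i, a, s, e, e, s, a, i)
  "sseisssss" → prefix "ssei" already present; 5 new (s, s, s, s, s)
  "siisiis" → prefix "siisi" already present; 2 new (i, s)
  "siisissi" → prefix "siisiss" already present; 1 new (i)
  "sseeiiaai" → prefix "ssee" already present; 5 new (i, i, a, a, i)
  "siiea" → prefix "sii" already present; 2 new (e, a)
  "seei" → prefix "s" already present; 3 new (e, e, i)
  "sa" → prefix "sa" already present; 0 new (none)
  "siaiess" → prefix "siai" already present; 3 new (e, s, s)
Total nodes = 9 + 2 + 7 + 2 + 7 + 9 + 5 + 2 + 1 + 5 + 2 + 3 + 0 + 3 = 57

57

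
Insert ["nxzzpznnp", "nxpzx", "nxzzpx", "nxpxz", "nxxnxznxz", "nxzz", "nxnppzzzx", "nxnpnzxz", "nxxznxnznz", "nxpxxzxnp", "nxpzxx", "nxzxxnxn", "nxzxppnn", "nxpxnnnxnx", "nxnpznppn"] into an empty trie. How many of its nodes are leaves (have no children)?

13

Leaves are exactly the stored words that no other stored word extends.
Those words: "nxnpnzxz", "nxnppzzzx", "nxnpznppn", "nxpxnnnxnx", "nxpxxzxnp", "nxpxz", "nxpzxx", "nxxnxznxz", "nxxznxnznz", "nxzxppnn", "nxzxxnxn", "nxzzpx", "nxzzpznnp"
Leaf count: 13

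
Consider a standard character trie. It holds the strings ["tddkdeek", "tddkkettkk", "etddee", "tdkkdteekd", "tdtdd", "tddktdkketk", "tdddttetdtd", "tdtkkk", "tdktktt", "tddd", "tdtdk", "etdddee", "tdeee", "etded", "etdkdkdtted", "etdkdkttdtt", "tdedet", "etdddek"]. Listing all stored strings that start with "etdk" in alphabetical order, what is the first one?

Words with prefix "etdk", in lexicographic order: "etdkdkdtted", "etdkdkttdtt"
Position 1: etdkdkdtted

etdkdkdtted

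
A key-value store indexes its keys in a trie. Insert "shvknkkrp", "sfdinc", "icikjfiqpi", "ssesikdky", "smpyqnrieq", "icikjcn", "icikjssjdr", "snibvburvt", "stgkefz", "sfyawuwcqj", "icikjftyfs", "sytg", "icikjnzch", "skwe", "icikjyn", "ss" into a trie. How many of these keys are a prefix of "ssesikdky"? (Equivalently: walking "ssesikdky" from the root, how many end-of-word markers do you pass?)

2

Walk "ssesikdky" from the root; an end-of-word marker is hit whenever a stored word is a prefix of "ssesikdky".
Prefixes of the query that are stored words: "ss", "ssesikdky"
Count: 2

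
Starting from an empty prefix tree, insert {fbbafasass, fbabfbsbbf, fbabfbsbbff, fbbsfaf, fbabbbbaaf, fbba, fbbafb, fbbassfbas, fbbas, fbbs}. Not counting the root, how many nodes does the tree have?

36

Trie structure (* marks end of a word):
(root)
└─ f
   └─ b
      ├─ a
      │  └─ b
      │     ├─ b
      │     │  └─ b
      │     │     └─ b
      │     │        └─ a
      │     │           └─ a
      │     │              └─ f *
      │     └─ f
      │        └─ b
      │           └─ s
      │              └─ b
      │                 └─ b
      │                    └─ f *
      │                       └─ f *
      └─ b
         ├─ a *
         │  ├─ f
         │  │  ├─ a
         │  │  │  └─ s
         │  │  │     └─ a
         │  │  │        └─ s
         │  │  │           └─ s *
         │  │  └─ b *
         │  └─ s *
         │     └─ s
         │        └─ f
         │           └─ b
         │              └─ a
         │                 └─ s *
         └─ s *
            └─ f
               └─ a
                  └─ f *
Counting every labelled node above: 36.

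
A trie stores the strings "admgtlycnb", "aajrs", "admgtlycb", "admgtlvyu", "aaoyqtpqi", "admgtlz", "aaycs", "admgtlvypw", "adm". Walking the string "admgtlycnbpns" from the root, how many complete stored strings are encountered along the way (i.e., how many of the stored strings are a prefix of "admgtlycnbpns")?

Walk "admgtlycnbpns" from the root; an end-of-word marker is hit whenever a stored word is a prefix of "admgtlycnbpns".
Prefixes of the query that are stored words: "adm", "admgtlycnb"
Count: 2

2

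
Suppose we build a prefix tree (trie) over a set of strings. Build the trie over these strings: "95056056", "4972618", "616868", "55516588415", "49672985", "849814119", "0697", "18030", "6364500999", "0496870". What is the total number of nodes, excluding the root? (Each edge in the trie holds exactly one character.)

71

Count nodes per top-level branch (shared prefixes stored once):
  '0'-branch (0496870, 0697): 10 nodes
  '1'-branch (18030): 5 nodes
  '4'-branch (49672985, 4972618): 13 nodes
  '5'-branch (55516588415): 11 nodes
  '6'-branch (616868, 6364500999): 15 nodes
  '8'-branch (849814119): 9 nodes
  '9'-branch (95056056): 8 nodes
Sum: 71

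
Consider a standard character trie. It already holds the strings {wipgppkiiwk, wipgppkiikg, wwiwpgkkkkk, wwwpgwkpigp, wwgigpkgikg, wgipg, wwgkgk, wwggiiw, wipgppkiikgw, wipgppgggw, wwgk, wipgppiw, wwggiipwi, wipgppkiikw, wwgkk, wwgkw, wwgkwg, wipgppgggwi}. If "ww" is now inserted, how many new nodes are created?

0

Every character of "ww" already lies on an existing path (it is a prefix of some stored word).
No new nodes are needed: 0.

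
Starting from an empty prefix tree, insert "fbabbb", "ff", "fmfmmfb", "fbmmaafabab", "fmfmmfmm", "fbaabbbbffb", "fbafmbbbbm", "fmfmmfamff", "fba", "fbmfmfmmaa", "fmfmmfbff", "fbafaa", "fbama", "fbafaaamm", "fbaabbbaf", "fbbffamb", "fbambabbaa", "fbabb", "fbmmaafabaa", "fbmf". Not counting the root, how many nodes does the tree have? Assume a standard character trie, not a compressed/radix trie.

74

Count nodes per top-level branch (shared prefixes stored once):
  'f'-branch (fba, fbaabbbaf, fbaabbbbffb, fbabb, fbabbb, fbafaa, fbafaaamm, fbafmbbbbm, fbama, fbambabbaa, fbbffamb, fbmf, fbmfmfmmaa, fbmmaafabaa, fbmmaafabab, ff, fmfmmfamff, fmfmmfb, fmfmmfbff, fmfmmfmm): 74 nodes
Sum: 74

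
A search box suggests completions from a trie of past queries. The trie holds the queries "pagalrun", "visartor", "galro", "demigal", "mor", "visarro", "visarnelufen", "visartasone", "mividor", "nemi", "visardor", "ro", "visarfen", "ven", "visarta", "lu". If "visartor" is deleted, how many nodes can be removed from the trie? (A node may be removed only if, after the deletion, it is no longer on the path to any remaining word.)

After clearing the end-marker at "visartor", prune upward until reaching a node still needed by another word.
The suffix "or" (2 nodes) is used only by "visartor"; the node for "visart" still has the child "a", so pruning stops there.
Nodes removed: 2

2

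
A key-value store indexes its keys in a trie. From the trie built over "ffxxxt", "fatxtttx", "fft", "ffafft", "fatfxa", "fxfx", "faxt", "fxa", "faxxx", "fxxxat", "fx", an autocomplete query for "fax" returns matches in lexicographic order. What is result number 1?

DFS of the "fax" subtree visits, in order: "faxt", "faxxx"
The 1st is faxt.

faxt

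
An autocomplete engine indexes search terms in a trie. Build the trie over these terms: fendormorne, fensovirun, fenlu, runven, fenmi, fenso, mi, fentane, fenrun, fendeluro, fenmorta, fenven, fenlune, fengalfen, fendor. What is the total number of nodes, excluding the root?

57

For each word, the new-node count is its length minus the longest prefix already in the trie:
  "fendormorne" → 11 new (f, e, n, d, o, r, m, o, r, n, e)
  "fensovirun" → prefix "fen" already present; 7 new (s, o, v, i, r, u, n)
  "fenlu" → prefix "fen" already present; 2 new (l, u)
  "runven" → 6 new (r, u, n, v, e, n)
  "fenmi" → prefix "fen" already present; 2 new (m, i)
  "fenso" → prefix "fenso" already present; 0 new (none)
  "mi" → 2 new (m, i)
  "fentane" → prefix "fen" already present; 4 new (t, a, n, e)
  "fenrun" → prefix "fen" already present; 3 new (r, u, n)
  "fendeluro" → prefix "fend" already present; 5 new (e, l, u, r, o)
  "fenmorta" → prefix "fenm" already present; 4 new (o, r, t, a)
  "fenven" → prefix "fen" already present; 3 new (v, e, n)
  "fenlune" → prefix "fenlu" already present; 2 new (n, e)
  "fengalfen" → prefix "fen" already present; 6 new (g, a, l, f, e, n)
  "fendor" → prefix "fendor" already present; 0 new (none)
Total nodes = 11 + 7 + 2 + 6 + 2 + 0 + 2 + 4 + 3 + 5 + 4 + 3 + 2 + 6 + 0 = 57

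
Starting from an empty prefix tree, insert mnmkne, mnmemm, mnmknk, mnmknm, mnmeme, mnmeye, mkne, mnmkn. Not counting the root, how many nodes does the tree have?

For each word, the new-node count is its length minus the longest prefix already in the trie:
  "mnmkne" → 6 new (m, n, m, k, n, e)
  "mnmemm" → prefix "mnm" already present; 3 new (e, m, m)
  "mnmknk" → prefix "mnmkn" already present; 1 new (k)
  "mnmknm" → prefix "mnmkn" already present; 1 new (m)
  "mnmeme" → prefix "mnmem" already present; 1 new (e)
  "mnmeye" → prefix "mnme" already present; 2 new (y, e)
  "mkne" → prefix "m" already present; 3 new (k, n, e)
  "mnmkn" → prefix "mnmkn" already present; 0 new (none)
Total nodes = 6 + 3 + 1 + 1 + 1 + 2 + 3 + 0 = 17

17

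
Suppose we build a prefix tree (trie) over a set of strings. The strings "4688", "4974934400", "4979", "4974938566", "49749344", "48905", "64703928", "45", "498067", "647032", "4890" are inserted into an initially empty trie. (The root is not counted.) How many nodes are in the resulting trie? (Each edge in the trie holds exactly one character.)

Insert word by word; a character creates a node only if that edge doesn't already exist:
  "4688" → 4 new (4, 6, 8, 8)
  "4974934400" → prefix "4" already present; 9 new (9, 7, 4, 9, 3, 4, 4, 0, 0)
  "4979" → prefix "497" already present; 1 new (9)
  "4974938566" → prefix "497493" already present; 4 new (8, 5, 6, 6)
  "49749344" → prefix "49749344" already present; 0 new (none)
  "48905" → prefix "4" already present; 4 new (8, 9, 0, 5)
  "64703928" → 8 new (6, 4, 7, 0, 3, 9, 2, 8)
  "45" → prefix "4" already present; 1 new (5)
  "498067" → prefix "49" already present; 4 new (8, 0, 6, 7)
  "647032" → prefix "64703" already present; 1 new (2)
  "4890" → prefix "4890" already present; 0 new (none)
Total nodes = 4 + 9 + 1 + 4 + 0 + 4 + 8 + 1 + 4 + 1 + 0 = 36

36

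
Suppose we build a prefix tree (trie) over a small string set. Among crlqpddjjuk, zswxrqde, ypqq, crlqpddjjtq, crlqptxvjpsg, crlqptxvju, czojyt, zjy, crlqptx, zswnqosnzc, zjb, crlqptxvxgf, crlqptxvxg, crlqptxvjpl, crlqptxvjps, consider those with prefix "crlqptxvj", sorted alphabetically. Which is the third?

DFS of the "crlqptxvj" subtree visits, in order: "crlqptxvjpl", "crlqptxvjps", "crlqptxvjpsg", "crlqptxvju"
Position 3: crlqptxvjpsg

crlqptxvjpsg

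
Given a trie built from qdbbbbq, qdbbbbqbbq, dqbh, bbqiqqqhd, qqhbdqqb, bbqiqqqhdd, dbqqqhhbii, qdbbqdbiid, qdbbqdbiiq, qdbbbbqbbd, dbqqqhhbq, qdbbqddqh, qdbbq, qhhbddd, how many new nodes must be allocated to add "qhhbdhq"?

2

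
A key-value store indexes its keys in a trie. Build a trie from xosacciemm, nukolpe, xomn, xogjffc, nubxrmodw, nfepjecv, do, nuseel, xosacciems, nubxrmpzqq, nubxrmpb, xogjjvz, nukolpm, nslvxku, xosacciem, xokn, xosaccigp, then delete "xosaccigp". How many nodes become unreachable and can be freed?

After clearing the end-marker at "xosaccigp", prune upward until reaching a node still needed by another word.
The suffix "gp" (2 nodes) is used only by "xosaccigp"; the node for "xosacci" still has the child "e", so pruning stops there.
Nodes removed: 2

2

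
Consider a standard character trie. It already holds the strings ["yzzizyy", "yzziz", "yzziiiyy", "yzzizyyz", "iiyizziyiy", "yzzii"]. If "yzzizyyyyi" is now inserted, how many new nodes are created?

3

"yzzizyy" is already a path in the trie; the remaining "yyi" must be added.
Each of the 3 remaining characters creates one node.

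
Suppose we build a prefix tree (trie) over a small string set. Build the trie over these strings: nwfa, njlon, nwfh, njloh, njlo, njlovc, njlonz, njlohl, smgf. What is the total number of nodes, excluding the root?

18

Trie structure (* marks end of a word):
(root)
├─ n
│  ├─ j
│  │  └─ l
│  │     └─ o *
│  │        ├─ h *
│  │        │  └─ l *
│  │        ├─ n *
│  │        │  └─ z *
│  │        └─ v
│  │           └─ c *
│  └─ w
│     └─ f
│        ├─ a *
│        └─ h *
└─ s
   └─ m
      └─ g
         └─ f *
Counting every labelled node above: 18.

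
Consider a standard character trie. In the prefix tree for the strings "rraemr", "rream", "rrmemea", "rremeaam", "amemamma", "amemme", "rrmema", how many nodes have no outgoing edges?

7

A leaf is a node with no children — equivalently, the end of a word that is not a proper prefix of any other stored word.
Those words: "amemamma", "amemme", "rraemr", "rream", "rremeaam", "rrmema", "rrmemea"
Leaf count: 7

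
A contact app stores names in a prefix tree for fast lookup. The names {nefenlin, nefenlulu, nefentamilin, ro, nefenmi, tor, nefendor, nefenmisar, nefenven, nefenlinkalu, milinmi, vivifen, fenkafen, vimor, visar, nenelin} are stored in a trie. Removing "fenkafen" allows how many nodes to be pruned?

A node on "fenkafen"'s path can go only if nothing else ends at it or branches off below it.
No other word shares any prefix with "fenkafen", so all 8 of its nodes go.
Nodes removed: 8

8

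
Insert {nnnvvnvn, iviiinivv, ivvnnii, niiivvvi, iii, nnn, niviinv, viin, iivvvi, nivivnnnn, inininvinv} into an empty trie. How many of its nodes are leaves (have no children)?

10

A leaf is a node with no children — equivalently, the end of a word that is not a proper prefix of any other stored word.
Those words: "iii", "iivvvi", "inininvinv", "iviiinivv", "ivvnnii", "niiivvvi", "niviinv", "nivivnnnn", "nnnvvnvn", "viin"
Leaf count: 10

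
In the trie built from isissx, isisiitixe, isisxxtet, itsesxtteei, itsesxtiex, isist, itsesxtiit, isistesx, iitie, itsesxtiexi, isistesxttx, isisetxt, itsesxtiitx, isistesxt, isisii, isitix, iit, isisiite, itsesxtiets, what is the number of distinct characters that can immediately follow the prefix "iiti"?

Walk "iiti" from the root, arriving at one node.
Distinct next characters after "iiti": e.
That node has 1 child edge.

1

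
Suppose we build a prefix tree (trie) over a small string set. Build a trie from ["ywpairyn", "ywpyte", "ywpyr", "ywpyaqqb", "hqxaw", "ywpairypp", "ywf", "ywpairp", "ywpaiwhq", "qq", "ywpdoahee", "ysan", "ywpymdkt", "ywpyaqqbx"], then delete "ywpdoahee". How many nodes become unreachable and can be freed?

6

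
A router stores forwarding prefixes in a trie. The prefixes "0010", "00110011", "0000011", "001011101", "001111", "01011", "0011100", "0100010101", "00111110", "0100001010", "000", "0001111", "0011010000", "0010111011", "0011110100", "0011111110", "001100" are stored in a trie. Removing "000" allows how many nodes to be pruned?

Walk "000" from the leaf back toward the root, removing each node that no remaining word uses.
Every node on "000" is still needed (e.g. by "0000011"), so nothing is freed.
Nodes removed: 0

0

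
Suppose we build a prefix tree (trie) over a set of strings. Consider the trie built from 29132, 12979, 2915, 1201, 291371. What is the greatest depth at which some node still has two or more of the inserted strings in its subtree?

4

Look for the deepest trie node that still has at least two words in its subtree.
e.g. "29132" and "291371" share the prefix "2913" of length 4; no pair shares a longer one.
Longest shared-prefix length: 4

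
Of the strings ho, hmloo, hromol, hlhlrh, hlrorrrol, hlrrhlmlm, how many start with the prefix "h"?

6

Filter for entries beginning with "h":
Words under "h": hlhlrh, hlrorrrol, hlrrhlmlm, hmloo, ho, hromol
Count: 6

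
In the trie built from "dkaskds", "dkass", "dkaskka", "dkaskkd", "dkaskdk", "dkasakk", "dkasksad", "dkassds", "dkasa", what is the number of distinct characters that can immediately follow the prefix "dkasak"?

Follow the path "dkasak" to its node, then look at its outgoing edges.
Distinct next characters after "dkasak": k.
That node has 1 child edge.

1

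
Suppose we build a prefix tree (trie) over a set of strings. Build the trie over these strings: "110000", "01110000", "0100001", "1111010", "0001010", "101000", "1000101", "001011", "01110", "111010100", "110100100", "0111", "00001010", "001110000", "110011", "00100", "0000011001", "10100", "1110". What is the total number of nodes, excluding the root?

Insert word by word; a character creates a node only if that edge doesn't already exist:
  "110000" → 6 new (1, 1, 0, 0, 0, 0)
  "01110000" → 8 new (0, 1, 1, 1, 0, 0, 0, 0)
  "0100001" → prefix "01" already present; 5 new (0, 0, 0, 0, 1)
  "1111010" → prefix "11" already present; 5 new (1, 1, 0, 1, 0)
  "0001010" → prefix "0" already present; 6 new (0, 0, 1, 0, 1, 0)
  "101000" → prefix "1" already present; 5 new (0, 1, 0, 0, 0)
  "1000101" → prefix "10" already present; 5 new (0, 0, 1, 0, 1)
  "001011" → prefix "00" already present; 4 new (1, 0, 1, 1)
  "01110" → prefix "01110" already present; 0 new (none)
  "111010100" → prefix "111" already present; 6 new (0, 1, 0, 1, 0, 0)
  "110100100" → prefix "110" already present; 6 new (1, 0, 0, 1, 0, 0)
  "0111" → prefix "0111" already present; 0 new (none)
  "00001010" → prefix "000" already present; 5 new (0, 1, 0, 1, 0)
  "001110000" → prefix "001" already present; 6 new (1, 1, 0, 0, 0, 0)
  "110011" → prefix "1100" already present; 2 new (1, 1)
  "00100" → prefix "0010" already present; 1 new (0)
  "0000011001" → prefix "0000" already present; 6 new (0, 1, 1, 0, 0, 1)
  "10100" → prefix "10100" already present; 0 new (none)
  "1110" → prefix "1110" already present; 0 new (none)
Total nodes = 6 + 8 + 5 + 5 + 6 + 5 + 5 + 4 + 0 + 6 + 6 + 0 + 5 + 6 + 2 + 1 + 6 + 0 + 0 = 76

76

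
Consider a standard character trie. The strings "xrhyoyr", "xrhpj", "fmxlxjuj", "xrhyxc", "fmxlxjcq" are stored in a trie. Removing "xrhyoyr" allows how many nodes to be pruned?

After clearing the end-marker at "xrhyoyr", prune upward until reaching a node still needed by another word.
The suffix "oyr" (3 nodes) is used only by "xrhyoyr"; the node for "xrhy" still has the child "x", so pruning stops there.
Nodes removed: 3

3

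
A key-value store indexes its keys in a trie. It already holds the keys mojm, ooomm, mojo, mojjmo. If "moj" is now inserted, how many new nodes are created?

0

"moj" is already a full path in the trie; only an end-marker is added.
No new nodes are needed: 0.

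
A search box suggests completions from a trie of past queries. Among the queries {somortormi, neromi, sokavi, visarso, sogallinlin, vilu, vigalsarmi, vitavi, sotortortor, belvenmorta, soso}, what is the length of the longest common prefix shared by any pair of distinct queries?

Equivalently: take the maximum, over all pairs, of their longest common prefix length.
e.g. "sogallinlin" and "sokavi" share the prefix "so" of length 2; no pair shares a longer one.
Longest shared-prefix length: 2

2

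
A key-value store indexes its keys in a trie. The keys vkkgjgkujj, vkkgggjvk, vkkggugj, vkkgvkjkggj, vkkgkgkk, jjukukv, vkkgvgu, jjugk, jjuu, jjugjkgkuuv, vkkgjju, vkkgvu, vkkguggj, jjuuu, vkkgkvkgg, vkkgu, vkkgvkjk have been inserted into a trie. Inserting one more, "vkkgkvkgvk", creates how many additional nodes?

2

"vkkgkvkg" is already a path in the trie; the remaining "vk" must be added.
So 10 − 8 = 2 new nodes.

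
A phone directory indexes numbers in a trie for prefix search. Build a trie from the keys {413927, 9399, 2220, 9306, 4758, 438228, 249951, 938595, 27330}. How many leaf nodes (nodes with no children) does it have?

Leaves are exactly the stored words that no other stored word extends.
Those words: "2220", "249951", "27330", "413927", "438228", "4758", "9306", "938595", "9399"
Leaf count: 9

9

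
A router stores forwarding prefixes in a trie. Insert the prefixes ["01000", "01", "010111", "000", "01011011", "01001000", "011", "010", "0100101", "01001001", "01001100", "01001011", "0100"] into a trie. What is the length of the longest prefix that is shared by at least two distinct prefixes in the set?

The deepest shared node is where two words last agree before diverging.
"01001000" and "01001001" agree on "0100100" (7 characters) before diverging; nothing deeper is shared.
Longest shared-prefix length: 7

7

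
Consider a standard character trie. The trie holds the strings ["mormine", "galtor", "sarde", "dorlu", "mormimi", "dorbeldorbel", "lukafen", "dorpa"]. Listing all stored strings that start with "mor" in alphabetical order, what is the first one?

Words with prefix "mor", in lexicographic order: "mormimi", "mormine"
Position 1: mormimi

mormimi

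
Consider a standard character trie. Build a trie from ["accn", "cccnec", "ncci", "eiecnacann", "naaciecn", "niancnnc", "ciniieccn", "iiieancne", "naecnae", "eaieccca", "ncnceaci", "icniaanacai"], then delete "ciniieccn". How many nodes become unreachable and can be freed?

Walk "ciniieccn" from the leaf back toward the root, removing each node that no remaining word uses.
The suffix "iniieccn" (8 nodes) is used only by "ciniieccn"; the node for "c" still has the child "c", so pruning stops there.
Nodes removed: 8

8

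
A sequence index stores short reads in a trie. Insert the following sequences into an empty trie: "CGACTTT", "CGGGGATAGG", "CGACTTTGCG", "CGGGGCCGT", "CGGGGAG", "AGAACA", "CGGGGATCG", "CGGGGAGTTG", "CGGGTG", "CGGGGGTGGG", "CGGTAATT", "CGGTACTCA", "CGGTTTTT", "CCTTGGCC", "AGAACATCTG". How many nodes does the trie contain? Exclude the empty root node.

For each word, the new-node count is its length minus the longest prefix already in the trie:
  "CGACTTT" → 7 new (C, G, A, C, T, T, T)
  "CGGGGATAGG" → prefix "CG" already present; 8 new (G, G, G, A, T, A, G, G)
  "CGACTTTGCG" → prefix "CGACTTT" already present; 3 new (G, C, G)
  "CGGGGCCGT" → prefix "CGGGG" already present; 4 new (C, C, G, T)
  "CGGGGAG" → prefix "CGGGGA" already present; 1 new (G)
  "AGAACA" → 6 new (A, G, A, A, C, A)
  "CGGGGATCG" → prefix "CGGGGAT" already present; 2 new (C, G)
  "CGGGGAGTTG" → prefix "CGGGGAG" already present; 3 new (T, T, G)
  "CGGGTG" → prefix "CGGG" already present; 2 new (T, G)
  "CGGGGGTGGG" → prefix "CGGGG" already present; 5 new (G, T, G, G, G)
  "CGGTAATT" → prefix "CGG" already present; 5 new (T, A, A, T, T)
  "CGGTACTCA" → prefix "CGGTA" already present; 4 new (C, T, C, A)
  "CGGTTTTT" → prefix "CGGT" already present; 4 new (T, T, T, T)
  "CCTTGGCC" → prefix "C" already present; 7 new (C, T, T, G, G, C, C)
  "AGAACATCTG" → prefix "AGAACA" already present; 4 new (T, C, T, G)
Total nodes = 7 + 8 + 3 + 4 + 1 + 6 + 2 + 3 + 2 + 5 + 5 + 4 + 4 + 7 + 4 = 65

65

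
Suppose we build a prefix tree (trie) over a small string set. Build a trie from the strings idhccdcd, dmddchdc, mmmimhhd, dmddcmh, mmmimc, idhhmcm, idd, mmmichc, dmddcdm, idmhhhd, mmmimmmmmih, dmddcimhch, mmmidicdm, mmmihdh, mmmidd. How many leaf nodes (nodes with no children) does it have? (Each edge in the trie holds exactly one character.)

A leaf is a node with no children — equivalently, the end of a word that is not a proper prefix of any other stored word.
Those words: "dmddcdm", "dmddchdc", "dmddcimhch", "dmddcmh", "idd", "idhccdcd", "idhhmcm", "idmhhhd", "mmmichc", "mmmidd", "mmmidicdm", "mmmihdh", "mmmimc", "mmmimhhd", "mmmimmmmmih"
Leaf count: 15

15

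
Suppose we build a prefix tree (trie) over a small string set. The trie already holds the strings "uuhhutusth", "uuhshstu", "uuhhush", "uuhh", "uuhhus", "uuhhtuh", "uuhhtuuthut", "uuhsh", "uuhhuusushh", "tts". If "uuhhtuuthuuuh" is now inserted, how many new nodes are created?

"uuhhtuuthu" is already a path in the trie; the remaining "uuh" must be added.
So 13 − 10 = 3 new nodes.

3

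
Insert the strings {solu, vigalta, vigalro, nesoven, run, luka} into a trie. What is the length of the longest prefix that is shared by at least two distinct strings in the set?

5

Look for the deepest trie node that still has at least two words in its subtree.
e.g. "vigalro" and "vigalta" share the prefix "vigal" of length 5; no pair shares a longer one.
Longest shared-prefix length: 5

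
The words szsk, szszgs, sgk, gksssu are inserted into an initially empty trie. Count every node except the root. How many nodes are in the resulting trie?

15

Insert word by word; a character creates a node only if that edge doesn't already exist:
  "szsk" → 4 new (s, z, s, k)
  "szszgs" → prefix "szs" already present; 3 new (z, g, s)
  "sgk" → prefix "s" already present; 2 new (g, k)
  "gksssu" → 6 new (g, k, s, s, s, u)
Total nodes = 4 + 3 + 2 + 6 = 15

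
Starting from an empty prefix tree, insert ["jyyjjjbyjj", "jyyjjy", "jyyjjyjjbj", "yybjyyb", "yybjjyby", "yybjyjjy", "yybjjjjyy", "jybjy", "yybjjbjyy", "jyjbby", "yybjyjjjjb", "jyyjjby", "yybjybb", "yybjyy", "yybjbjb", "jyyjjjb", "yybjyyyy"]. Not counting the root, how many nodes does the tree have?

56

Insert word by word; a character creates a node only if that edge doesn't already exist:
  "jyyjjjbyjj" → 10 new (j, y, y, j, j, j, b, y, j, j)
  "jyyjjy" → prefix "jyyjj" already present; 1 new (y)
  "jyyjjyjjbj" → prefix "jyyjjy" already present; 4 new (j, j, b, j)
  "yybjyyb" → 7 new (y, y, b, j, y, y, b)
  "yybjjyby" → prefix "yybj" already present; 4 new (j, y, b, y)
  "yybjyjjy" → prefix "yybjy" already present; 3 new (j, j, y)
  "yybjjjjyy" → prefix "yybjj" already present; 4 new (j, j, y, y)
  "jybjy" → prefix "jy" already present; 3 new (b, j, y)
  "yybjjbjyy" → prefix "yybjj" already present; 4 new (b, j, y, y)
  "jyjbby" → prefix "jy" already present; 4 new (j, b, b, y)
  "yybjyjjjjb" → prefix "yybjyjj" already present; 3 new (j, j, b)
  "jyyjjby" → prefix "jyyjj" already present; 2 new (b, y)
  "yybjybb" → prefix "yybjy" already present; 2 new (b, b)
  "yybjyy" → prefix "yybjyy" already present; 0 new (none)
  "yybjbjb" → prefix "yybj" already present; 3 new (b, j, b)
  "jyyjjjb" → prefix "jyyjjjb" already present; 0 new (none)
  "yybjyyyy" → prefix "yybjyy" already present; 2 new (y, y)
Total nodes = 10 + 1 + 4 + 7 + 4 + 3 + 4 + 3 + 4 + 4 + 3 + 2 + 2 + 0 + 3 + 0 + 2 = 56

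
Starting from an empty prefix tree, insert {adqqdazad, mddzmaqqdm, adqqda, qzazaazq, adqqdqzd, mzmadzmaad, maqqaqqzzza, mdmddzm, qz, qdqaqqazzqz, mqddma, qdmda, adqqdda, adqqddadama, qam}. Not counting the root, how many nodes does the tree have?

80

Count nodes per top-level branch (shared prefixes stored once):
  'a'-branch (adqqda, adqqdazad, adqqdda, adqqddadama, adqqdqzd): 18 nodes
  'm'-branch (maqqaqqzzza, mddzmaqqdm, mdmddzm, mqddma, mzmadzmaad): 39 nodes
  'q'-branch (qam, qdmda, qdqaqqazzqz, qz, qzazaazq): 23 nodes
Sum: 80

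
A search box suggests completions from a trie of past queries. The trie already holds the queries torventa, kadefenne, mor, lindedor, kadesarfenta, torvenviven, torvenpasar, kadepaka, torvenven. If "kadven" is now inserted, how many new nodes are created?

3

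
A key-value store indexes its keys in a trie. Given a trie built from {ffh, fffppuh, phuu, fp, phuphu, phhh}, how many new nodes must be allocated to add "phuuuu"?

Walking "phuuuu" from the root, the first 4 characters ("phuu") follow existing edges; "u" is the first miss.
Each of the 2 remaining characters creates one node.

2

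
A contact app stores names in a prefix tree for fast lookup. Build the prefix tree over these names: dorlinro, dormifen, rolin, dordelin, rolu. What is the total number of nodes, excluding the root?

Trace insertions, counting only characters that open a new branch:
  "dorlinro" → 8 new (d, o, r, l, i, n, r, o)
  "dormifen" → prefix "dor" already present; 5 new (m, i, f, e, n)
  "rolin" → 5 new (r, o, l, i, n)
  "dordelin" → prefix "dor" already present; 5 new (d, e, l, i, n)
  "rolu" → prefix "rol" already present; 1 new (u)
Total nodes = 8 + 5 + 5 + 5 + 1 = 24

24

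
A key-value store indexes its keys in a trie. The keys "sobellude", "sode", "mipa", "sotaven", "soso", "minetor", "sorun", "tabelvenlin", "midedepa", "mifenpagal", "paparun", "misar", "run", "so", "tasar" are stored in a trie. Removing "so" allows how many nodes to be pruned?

0

After clearing the end-marker at "so", prune upward until reaching a node still needed by another word.
Every node on "so" is still needed (e.g. by "sobellude"), so nothing is freed.
Nodes removed: 0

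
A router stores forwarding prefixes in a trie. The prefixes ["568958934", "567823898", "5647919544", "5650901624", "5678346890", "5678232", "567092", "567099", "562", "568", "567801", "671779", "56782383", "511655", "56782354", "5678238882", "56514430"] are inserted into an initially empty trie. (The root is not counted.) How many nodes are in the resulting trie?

Trace insertions, counting only characters that open a new branch:
  "568958934" → 9 new (5, 6, 8, 9, 5, 8, 9, 3, 4)
  "567823898" → prefix "56" already present; 7 new (7, 8, 2, 3, 8, 9, 8)
  "5647919544" → prefix "56" already present; 8 new (4, 7, 9, 1, 9, 5, 4, 4)
  "5650901624" → prefix "56" already present; 8 new (5, 0, 9, 0, 1, 6, 2, 4)
  "5678346890" → prefix "5678" already present; 6 new (3, 4, 6, 8, 9, 0)
  "5678232" → prefix "567823" already present; 1 new (2)
  "567092" → prefix "567" already present; 3 new (0, 9, 2)
  "567099" → prefix "56709" already present; 1 new (9)
  "562" → prefix "56" already present; 1 new (2)
  "568" → prefix "568" already present; 0 new (none)
  "567801" → prefix "5678" already present; 2 new (0, 1)
  "671779" → 6 new (6, 7, 1, 7, 7, 9)
  "56782383" → prefix "5678238" already present; 1 new (3)
  "511655" → prefix "5" already present; 5 new (1, 1, 6, 5, 5)
  "56782354" → prefix "567823" already present; 2 new (5, 4)
  "5678238882" → prefix "5678238" already present; 3 new (8, 8, 2)
  "56514430" → prefix "565" already present; 5 new (1, 4, 4, 3, 0)
Total nodes = 9 + 7 + 8 + 8 + 6 + 1 + 3 + 1 + 1 + 0 + 2 + 6 + 1 + 5 + 2 + 3 + 5 = 68

68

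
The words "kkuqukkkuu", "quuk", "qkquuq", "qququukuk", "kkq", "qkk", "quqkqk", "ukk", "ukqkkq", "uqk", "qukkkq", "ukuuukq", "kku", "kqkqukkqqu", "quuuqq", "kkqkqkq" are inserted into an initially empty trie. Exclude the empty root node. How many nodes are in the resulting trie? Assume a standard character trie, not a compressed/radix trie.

67

Trace insertions, counting only characters that open a new branch:
  "kkuqukkkuu" → 10 new (k, k, u, q, u, k, k, k, u, u)
  "quuk" → 4 new (q, u, u, k)
  "qkquuq" → prefix "q" already present; 5 new (k, q, u, u, q)
  "qququukuk" → prefix "q" already present; 8 new (q, u, q, u, u, k, u, k)
  "kkq" → prefix "kk" already present; 1 new (q)
  "qkk" → prefix "qk" already present; 1 new (k)
  "quqkqk" → prefix "qu" already present; 4 new (q, k, q, k)
  "ukk" → 3 new (u, k, k)
  "ukqkkq" → prefix "uk" already present; 4 new (q, k, k, q)
  "uqk" → prefix "u" already present; 2 new (q, k)
  "qukkkq" → prefix "qu" already present; 4 new (k, k, k, q)
  "ukuuukq" → prefix "uk" already present; 5 new (u, u, u, k, q)
  "kku" → prefix "kku" already present; 0 new (none)
  "kqkqukkqqu" → prefix "k" already present; 9 new (q, k, q, u, k, k, q, q, u)
  "quuuqq" → prefix "quu" already present; 3 new (u, q, q)
  "kkqkqkq" → prefix "kkq" already present; 4 new (k, q, k, q)
Total nodes = 10 + 4 + 5 + 8 + 1 + 1 + 4 + 3 + 4 + 2 + 4 + 5 + 0 + 9 + 3 + 4 = 67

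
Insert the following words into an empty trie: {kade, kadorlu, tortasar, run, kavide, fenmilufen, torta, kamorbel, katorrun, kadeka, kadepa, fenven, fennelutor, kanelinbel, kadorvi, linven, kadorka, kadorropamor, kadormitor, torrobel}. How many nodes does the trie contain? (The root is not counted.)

Insert word by word; a character creates a node only if that edge doesn't already exist:
  "kade" → 4 new (k, a, d, e)
  "kadorlu" → prefix "kad" already present; 4 new (o, r, l, u)
  "tortasar" → 8 new (t, o, r, t, a, s, a, r)
  "run" → 3 new (r, u, n)
  "kavide" → prefix "ka" already present; 4 new (v, i, d, e)
  "fenmilufen" → 10 new (f, e, n, m, i, l, u, f, e, n)
  "torta" → prefix "torta" already present; 0 new (none)
  "kamorbel" → prefix "ka" already present; 6 new (m, o, r, b, e, l)
  "katorrun" → prefix "ka" already present; 6 new (t, o, r, r, u, n)
  "kadeka" → prefix "kade" already present; 2 new (k, a)
  "kadepa" → prefix "kade" already present; 2 new (p, a)
  "fenven" → prefix "fen" already present; 3 new (v, e, n)
  "fennelutor" → prefix "fen" already present; 7 new (n, e, l, u, t, o, r)
  "kanelinbel" → prefix "ka" already present; 8 new (n, e, l, i, n, b, e, l)
  "kadorvi" → prefix "kador" already present; 2 new (v, i)
  "linven" → 6 new (l, i, n, v, e, n)
  "kadorka" → prefix "kador" already present; 2 new (k, a)
  "kadorropamor" → prefix "kador" already present; 7 new (r, o, p, a, m, o, r)
  "kadormitor" → prefix "kador" already present; 5 new (m, i, t, o, r)
  "torrobel" → prefix "tor" already present; 5 new (r, o, b, e, l)
Total nodes = 4 + 4 + 8 + 3 + 4 + 10 + 0 + 6 + 6 + 2 + 2 + 3 + 7 + 8 + 2 + 6 + 2 + 7 + 5 + 5 = 94

94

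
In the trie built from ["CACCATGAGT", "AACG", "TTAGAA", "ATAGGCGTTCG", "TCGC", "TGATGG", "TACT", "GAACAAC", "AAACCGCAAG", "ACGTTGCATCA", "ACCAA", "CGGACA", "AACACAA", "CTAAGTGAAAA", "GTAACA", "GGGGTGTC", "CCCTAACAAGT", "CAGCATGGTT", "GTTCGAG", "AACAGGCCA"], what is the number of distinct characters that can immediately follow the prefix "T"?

4

Walk "T" from the root, arriving at one node.
Distinct next characters after "T": A, C, G, T.
That node has 4 child edges.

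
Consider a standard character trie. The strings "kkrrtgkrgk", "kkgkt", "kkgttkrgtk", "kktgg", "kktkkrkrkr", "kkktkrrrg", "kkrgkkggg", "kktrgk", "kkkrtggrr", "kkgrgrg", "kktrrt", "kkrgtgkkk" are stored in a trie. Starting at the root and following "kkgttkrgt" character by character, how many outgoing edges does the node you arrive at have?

1

Follow the path "kkgttkrgt" to its node, then look at its outgoing edges.
Distinct next characters after "kkgttkrgt": k.
That node has 1 child edge.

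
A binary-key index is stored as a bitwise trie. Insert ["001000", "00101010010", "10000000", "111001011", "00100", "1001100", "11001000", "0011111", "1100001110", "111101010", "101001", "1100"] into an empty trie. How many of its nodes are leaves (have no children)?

10

A leaf is a node with no children — equivalently, the end of a word that is not a proper prefix of any other stored word.
Those words: "001000", "00101010010", "0011111", "10000000", "1001100", "101001", "1100001110", "11001000", "111001011", "111101010"
Leaf count: 10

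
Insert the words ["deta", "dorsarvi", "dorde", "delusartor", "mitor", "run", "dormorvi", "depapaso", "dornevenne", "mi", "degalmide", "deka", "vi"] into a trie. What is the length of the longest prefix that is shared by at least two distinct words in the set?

3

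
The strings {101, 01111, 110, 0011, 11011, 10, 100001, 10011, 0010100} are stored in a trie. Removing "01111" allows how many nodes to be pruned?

After clearing the end-marker at "01111", prune upward until reaching a node still needed by another word.
The suffix "1111" (4 nodes) is used only by "01111"; the node for "0" still has the child "0", so pruning stops there.
Nodes removed: 4

4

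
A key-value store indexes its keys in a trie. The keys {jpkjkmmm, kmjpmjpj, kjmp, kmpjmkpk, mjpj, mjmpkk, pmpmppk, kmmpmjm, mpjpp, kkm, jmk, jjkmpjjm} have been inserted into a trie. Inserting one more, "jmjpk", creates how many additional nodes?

Walking "jmjpk" from the root, the first 2 characters ("jm") follow existing edges; "j" is the first miss.
New nodes needed: |"jmjpk"| − 2 = 5 − 2 = 3.

3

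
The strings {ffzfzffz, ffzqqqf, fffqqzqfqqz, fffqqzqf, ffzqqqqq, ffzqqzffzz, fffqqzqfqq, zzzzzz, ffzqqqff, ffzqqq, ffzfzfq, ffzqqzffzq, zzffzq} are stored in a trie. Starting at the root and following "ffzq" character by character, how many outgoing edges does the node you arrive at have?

Follow the path "ffzq" to its node, then look at its outgoing edges.
Distinct next characters after "ffzq": q.
That node has 1 child edge.

1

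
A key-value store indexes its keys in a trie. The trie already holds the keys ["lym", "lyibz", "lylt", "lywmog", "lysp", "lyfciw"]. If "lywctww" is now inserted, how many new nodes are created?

4

The longest prefix of "lywctww" already in the trie is "lyw" (length 3).
Each of the 4 remaining characters creates one node.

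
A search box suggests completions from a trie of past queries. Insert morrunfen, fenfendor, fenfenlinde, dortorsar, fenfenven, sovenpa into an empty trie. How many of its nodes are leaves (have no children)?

Leaves are exactly the stored words that no other stored word extends.
Those words: "dortorsar", "fenfendor", "fenfenlinde", "fenfenven", "morrunfen", "sovenpa"
Leaf count: 6

6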